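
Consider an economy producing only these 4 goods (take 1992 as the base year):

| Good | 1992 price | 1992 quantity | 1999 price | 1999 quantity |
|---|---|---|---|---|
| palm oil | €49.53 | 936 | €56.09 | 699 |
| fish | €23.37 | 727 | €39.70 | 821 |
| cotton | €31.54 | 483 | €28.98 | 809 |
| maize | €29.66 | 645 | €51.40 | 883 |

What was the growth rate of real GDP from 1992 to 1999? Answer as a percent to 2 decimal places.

Real GDP 1992 = Nominal GDP 1992 = 49.53·936 + 23.37·727 + 31.54·483 + 29.66·645 = 97714.59.
Real GDP 1999 (at 1992 prices) = 49.53·699 + 23.37·821 + 31.54·809 + 29.66·883 = 105513.88.
Real growth = 105513.88/97714.59 − 1 = 0.0798.

7.98%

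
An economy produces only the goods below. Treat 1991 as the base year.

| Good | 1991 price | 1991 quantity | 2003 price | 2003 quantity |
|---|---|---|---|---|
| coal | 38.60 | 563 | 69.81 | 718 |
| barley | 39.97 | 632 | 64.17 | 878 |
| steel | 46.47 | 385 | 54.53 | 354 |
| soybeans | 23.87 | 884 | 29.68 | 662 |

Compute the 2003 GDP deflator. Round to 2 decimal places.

Nominal GDP 2003 = 69.81·718 + 64.17·878 + 54.53·354 + 29.68·662 = 145416.62.
Real GDP 2003 (at 1991 prices) = 38.60·718 + 39.97·878 + 46.47·354 + 23.87·662 = 95060.78.
Deflator = Nominal/Real × 100 = 145416.62/95060.78 × 100 = 152.972.

152.97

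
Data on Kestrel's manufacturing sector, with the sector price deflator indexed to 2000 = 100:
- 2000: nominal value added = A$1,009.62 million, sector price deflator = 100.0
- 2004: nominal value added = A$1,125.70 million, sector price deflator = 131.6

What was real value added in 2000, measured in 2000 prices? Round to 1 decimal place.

A$1,009.6 million

Real value added = Nominal / (sector price deflator/100) = 1009.62 / 1.000 = 1009.62.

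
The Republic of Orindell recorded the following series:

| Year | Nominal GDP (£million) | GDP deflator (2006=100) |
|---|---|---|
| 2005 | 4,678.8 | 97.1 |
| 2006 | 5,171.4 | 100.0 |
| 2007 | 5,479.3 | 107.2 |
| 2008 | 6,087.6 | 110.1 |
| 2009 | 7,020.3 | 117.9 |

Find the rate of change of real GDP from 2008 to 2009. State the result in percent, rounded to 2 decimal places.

7.69%

Real GDP 2008 = 6087.6/1.101 = 5529.16.
Real GDP 2009 = 7020.3/1.179 = 5954.45.
Change = 5954.45/5529.16 − 1 = 0.0769.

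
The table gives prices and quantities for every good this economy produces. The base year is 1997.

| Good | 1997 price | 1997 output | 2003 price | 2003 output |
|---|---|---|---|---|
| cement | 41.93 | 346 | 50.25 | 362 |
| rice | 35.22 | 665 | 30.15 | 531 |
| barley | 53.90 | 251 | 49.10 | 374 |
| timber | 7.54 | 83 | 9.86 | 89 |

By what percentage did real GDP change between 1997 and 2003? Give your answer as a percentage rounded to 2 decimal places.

Real GDP 1997 = Nominal GDP 1997 = 41.93·346 + 35.22·665 + 53.90·251 + 7.54·83 = 52083.80.
Real GDP 2003 (at 1997 prices) = 41.93·362 + 35.22·531 + 53.90·374 + 7.54·89 = 54710.14.
Real growth = 54710.14/52083.80 − 1 = 0.0504.

5.04%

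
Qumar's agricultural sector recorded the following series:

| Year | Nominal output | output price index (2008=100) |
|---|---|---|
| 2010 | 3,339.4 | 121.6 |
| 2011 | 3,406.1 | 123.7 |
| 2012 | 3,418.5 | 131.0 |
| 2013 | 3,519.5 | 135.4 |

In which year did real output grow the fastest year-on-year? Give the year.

2011

2011: real = 3406.1/1.237 = 2753.52; growth vs 2010 (2746.22) = 0.27%.
2012: real = 3418.5/1.310 = 2609.54; growth vs 2011 (2753.52) = -5.23%.
2013: real = 3519.5/1.354 = 2599.34; growth vs 2012 (2609.54) = -0.39%.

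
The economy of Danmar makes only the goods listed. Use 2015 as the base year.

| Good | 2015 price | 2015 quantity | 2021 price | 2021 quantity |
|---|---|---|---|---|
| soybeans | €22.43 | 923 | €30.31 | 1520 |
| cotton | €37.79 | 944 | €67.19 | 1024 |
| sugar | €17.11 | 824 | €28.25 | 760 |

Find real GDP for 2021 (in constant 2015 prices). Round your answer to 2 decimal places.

€85794.16

Real GDP 2021 = Σ (p_2015 × q_2021) = 22.43·1520 + 37.79·1024 + 17.11·760 = 85794.16.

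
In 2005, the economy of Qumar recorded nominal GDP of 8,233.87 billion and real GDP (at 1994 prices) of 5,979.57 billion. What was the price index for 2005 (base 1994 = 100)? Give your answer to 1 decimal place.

price index = (Nominal / Real) × 100 = 8233.87 / 5979.57 × 100 = 137.70.

137.7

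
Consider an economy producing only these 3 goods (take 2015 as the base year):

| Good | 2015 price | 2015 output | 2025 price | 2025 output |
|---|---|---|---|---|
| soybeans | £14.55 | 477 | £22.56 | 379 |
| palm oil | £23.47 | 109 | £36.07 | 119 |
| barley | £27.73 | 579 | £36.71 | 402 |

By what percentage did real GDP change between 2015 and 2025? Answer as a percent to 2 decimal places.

Real GDP 2015 = Nominal GDP 2015 = 14.55·477 + 23.47·109 + 27.73·579 = 25554.25.
Real GDP 2025 (at 2015 prices) = 14.55·379 + 23.47·119 + 27.73·402 = 19454.84.
Real growth = 19454.84/25554.25 − 1 = -0.2387.

-23.87%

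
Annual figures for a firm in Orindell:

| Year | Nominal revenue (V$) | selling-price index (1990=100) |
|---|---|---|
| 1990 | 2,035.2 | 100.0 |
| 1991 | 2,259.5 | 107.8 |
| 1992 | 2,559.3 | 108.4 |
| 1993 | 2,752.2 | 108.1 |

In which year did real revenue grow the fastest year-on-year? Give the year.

1991: real = 2259.5/1.078 = 2096.01; growth vs 1990 (2035.20) = 2.99%.
1992: real = 2559.3/1.084 = 2360.98; growth vs 1991 (2096.01) = 12.64%.
1993: real = 2752.2/1.081 = 2545.98; growth vs 1992 (2360.98) = 7.84%.

1992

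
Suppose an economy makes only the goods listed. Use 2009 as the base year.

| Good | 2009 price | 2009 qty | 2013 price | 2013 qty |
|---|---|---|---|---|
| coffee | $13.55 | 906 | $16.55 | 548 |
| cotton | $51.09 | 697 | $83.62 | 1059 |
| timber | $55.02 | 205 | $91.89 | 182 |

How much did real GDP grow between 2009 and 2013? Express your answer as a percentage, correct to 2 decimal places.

20.92%

Real GDP 2009 = Nominal GDP 2009 = 13.55·906 + 51.09·697 + 55.02·205 = 59165.13.
Real GDP 2013 (at 2009 prices) = 13.55·548 + 51.09·1059 + 55.02·182 = 71543.35.
Real growth = 71543.35/59165.13 − 1 = 0.2092.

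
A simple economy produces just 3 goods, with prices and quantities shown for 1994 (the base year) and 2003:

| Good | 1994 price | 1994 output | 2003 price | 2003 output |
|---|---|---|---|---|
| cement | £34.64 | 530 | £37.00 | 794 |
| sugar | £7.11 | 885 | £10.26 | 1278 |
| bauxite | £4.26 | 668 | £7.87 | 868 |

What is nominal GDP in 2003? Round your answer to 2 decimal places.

Nominal GDP 2003 = Σ (p_2003 × q_2003) = 37.00·794 + 10.26·1278 + 7.87·868 = 49321.44.

£49321.44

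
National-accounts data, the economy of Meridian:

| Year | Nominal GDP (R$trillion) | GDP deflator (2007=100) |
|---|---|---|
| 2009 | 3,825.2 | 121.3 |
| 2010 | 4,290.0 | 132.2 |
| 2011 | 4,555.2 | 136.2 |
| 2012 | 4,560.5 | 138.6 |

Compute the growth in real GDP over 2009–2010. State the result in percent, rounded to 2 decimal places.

Real GDP 2009 = 3825.2/1.213 = 3153.50.
Real GDP 2010 = 4290.0/1.322 = 3245.08.
Change = 3245.08/3153.50 − 1 = 0.0290.

2.90%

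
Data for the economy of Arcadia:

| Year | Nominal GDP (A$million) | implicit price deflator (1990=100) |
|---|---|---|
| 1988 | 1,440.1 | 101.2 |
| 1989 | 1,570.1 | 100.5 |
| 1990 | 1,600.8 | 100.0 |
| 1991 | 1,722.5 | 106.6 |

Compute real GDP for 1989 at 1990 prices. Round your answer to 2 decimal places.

A$1,562.29 million

Real GDP 1989 = 1570.1 / 1.005 = 1562.29.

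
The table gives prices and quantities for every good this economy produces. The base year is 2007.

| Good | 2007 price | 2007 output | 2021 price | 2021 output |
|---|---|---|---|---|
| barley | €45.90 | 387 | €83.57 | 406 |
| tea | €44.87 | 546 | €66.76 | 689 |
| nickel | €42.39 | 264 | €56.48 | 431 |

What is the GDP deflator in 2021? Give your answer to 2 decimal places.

Nominal GDP 2021 = 83.57·406 + 66.76·689 + 56.48·431 = 104269.94.
Real GDP 2021 (at 2007 prices) = 45.90·406 + 44.87·689 + 42.39·431 = 67820.92.
Deflator = Nominal/Real × 100 = 104269.94/67820.92 × 100 = 153.743.

153.74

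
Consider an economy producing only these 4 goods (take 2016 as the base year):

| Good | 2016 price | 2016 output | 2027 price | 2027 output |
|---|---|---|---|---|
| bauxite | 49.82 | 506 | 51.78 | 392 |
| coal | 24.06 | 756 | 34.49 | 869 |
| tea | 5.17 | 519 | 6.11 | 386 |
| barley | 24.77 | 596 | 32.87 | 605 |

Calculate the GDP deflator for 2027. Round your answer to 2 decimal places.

126.29

Nominal GDP 2027 = 51.78·392 + 34.49·869 + 6.11·386 + 32.87·605 = 72514.38.
Real GDP 2027 (at 2016 prices) = 49.82·392 + 24.06·869 + 5.17·386 + 24.77·605 = 57419.05.
Deflator = Nominal/Real × 100 = 72514.38/57419.05 × 100 = 126.290.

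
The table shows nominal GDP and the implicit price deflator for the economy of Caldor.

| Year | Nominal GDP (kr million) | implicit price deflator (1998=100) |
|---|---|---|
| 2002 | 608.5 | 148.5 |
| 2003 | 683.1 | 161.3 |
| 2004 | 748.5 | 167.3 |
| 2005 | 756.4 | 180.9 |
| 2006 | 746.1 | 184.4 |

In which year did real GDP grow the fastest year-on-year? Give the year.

2003: real = 683.1/1.613 = 423.50; growth vs 2002 (409.76) = 3.35%.
2004: real = 748.5/1.673 = 447.40; growth vs 2003 (423.50) = 5.64%.
2005: real = 756.4/1.809 = 418.13; growth vs 2004 (447.40) = -6.54%.
2006: real = 746.1/1.844 = 404.61; growth vs 2005 (418.13) = -3.23%.

2004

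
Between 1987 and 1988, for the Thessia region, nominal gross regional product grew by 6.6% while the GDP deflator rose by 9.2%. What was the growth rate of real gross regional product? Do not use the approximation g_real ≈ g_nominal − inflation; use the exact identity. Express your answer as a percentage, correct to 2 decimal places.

-2.38%

(1 + g_nom) = (1 + g_real)(1 + π), so g_real = 1.0660 / 1.0920 − 1 = -0.02381.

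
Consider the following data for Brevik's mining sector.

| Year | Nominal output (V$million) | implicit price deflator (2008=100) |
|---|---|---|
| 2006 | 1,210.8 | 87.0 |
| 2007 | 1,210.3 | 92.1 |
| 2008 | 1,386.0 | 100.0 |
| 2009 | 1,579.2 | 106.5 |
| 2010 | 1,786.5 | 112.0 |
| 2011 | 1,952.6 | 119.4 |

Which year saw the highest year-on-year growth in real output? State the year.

2007: real = 1210.3/0.921 = 1314.12; growth vs 2006 (1391.72) = -5.58%.
2008: real = 1386.0/1.000 = 1386.00; growth vs 2007 (1314.12) = 5.47%.
2009: real = 1579.2/1.065 = 1482.82; growth vs 2008 (1386.00) = 6.99%.
2010: real = 1786.5/1.120 = 1595.09; growth vs 2009 (1482.82) = 7.57%.
2011: real = 1952.6/1.194 = 1635.34; growth vs 2010 (1595.09) = 2.52%.

2010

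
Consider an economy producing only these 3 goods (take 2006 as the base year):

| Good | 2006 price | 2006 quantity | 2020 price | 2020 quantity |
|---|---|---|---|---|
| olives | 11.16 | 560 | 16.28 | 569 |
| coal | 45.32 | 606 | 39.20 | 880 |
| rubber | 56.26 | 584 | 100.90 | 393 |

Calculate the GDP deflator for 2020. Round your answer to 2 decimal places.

122.05

Nominal GDP 2020 = 16.28·569 + 39.20·880 + 100.90·393 = 83413.02.
Real GDP 2020 (at 2006 prices) = 11.16·569 + 45.32·880 + 56.26·393 = 68341.82.
Deflator = Nominal/Real × 100 = 83413.02/68341.82 × 100 = 122.053.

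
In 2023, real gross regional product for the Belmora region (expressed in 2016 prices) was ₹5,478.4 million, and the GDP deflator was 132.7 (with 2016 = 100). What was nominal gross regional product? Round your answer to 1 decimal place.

₹7,269.8 million

Nominal gross regional product = Real × (GDP deflator/100) = 5478.4 × 1.327 = 7269.84.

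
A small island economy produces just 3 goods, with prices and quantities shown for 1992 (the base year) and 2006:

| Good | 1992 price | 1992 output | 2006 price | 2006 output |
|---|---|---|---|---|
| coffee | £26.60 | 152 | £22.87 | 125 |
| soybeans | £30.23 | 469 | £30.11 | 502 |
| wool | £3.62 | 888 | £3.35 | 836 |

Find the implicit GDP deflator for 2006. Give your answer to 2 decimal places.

Nominal GDP 2006 = 22.87·125 + 30.11·502 + 3.35·836 = 20774.57.
Real GDP 2006 (at 1992 prices) = 26.60·125 + 30.23·502 + 3.62·836 = 21526.78.
Deflator = Nominal/Real × 100 = 20774.57/21526.78 × 100 = 96.506.

96.51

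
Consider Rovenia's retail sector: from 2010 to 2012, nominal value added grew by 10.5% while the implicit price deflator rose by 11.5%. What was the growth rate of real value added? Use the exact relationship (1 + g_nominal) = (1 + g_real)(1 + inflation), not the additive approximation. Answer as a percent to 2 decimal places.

(1 + g_nom) = (1 + g_real)(1 + π), so g_real = 1.1050 / 1.1150 − 1 = -0.00897.

-0.90%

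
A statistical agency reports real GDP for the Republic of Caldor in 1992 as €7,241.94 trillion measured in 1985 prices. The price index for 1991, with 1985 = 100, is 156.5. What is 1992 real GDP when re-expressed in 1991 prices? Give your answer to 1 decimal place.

Real GDP in 1991 prices = Real GDP in 1985 prices × (P_1991/P_1985) = 7241.94 × 1.565 = 11333.64.

€11,333.6 trillion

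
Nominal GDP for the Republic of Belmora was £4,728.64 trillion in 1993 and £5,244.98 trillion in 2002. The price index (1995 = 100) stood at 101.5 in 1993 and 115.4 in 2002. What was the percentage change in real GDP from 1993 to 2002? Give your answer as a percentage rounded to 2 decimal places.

-2.44%

Real GDP 1993 = 4728.64 / 1.015 = 4658.76.
Real GDP 2002 = 5244.98 / 1.154 = 4545.04.
Real growth = 4545.04 / 4658.76 − 1 = -0.0244.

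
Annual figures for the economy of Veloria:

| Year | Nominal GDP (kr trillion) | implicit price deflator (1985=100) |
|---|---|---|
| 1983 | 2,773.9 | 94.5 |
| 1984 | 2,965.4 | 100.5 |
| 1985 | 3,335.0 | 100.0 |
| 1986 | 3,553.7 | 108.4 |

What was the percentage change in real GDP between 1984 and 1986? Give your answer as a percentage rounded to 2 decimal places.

Real GDP 1984 = 2965.4/1.005 = 2950.65.
Real GDP 1986 = 3553.7/1.084 = 3278.32.
Change = 3278.32/2950.65 − 1 = 0.1111.

11.11%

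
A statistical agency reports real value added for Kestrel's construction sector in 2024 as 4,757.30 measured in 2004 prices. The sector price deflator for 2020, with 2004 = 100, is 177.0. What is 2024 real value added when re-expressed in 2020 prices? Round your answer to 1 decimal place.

Real value added in 2020 prices = Real value added in 2004 prices × (P_2020/P_2004) = 4757.30 × 1.770 = 8420.42.

8,420.4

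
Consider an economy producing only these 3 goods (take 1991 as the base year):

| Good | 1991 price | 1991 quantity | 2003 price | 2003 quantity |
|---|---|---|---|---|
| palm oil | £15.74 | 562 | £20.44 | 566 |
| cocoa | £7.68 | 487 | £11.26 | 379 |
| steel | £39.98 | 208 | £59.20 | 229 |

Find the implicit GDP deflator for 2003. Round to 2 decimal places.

Nominal GDP 2003 = 20.44·566 + 11.26·379 + 59.20·229 = 29393.38.
Real GDP 2003 (at 1991 prices) = 15.74·566 + 7.68·379 + 39.98·229 = 20974.98.
Deflator = Nominal/Real × 100 = 29393.38/20974.98 × 100 = 140.135.

140.14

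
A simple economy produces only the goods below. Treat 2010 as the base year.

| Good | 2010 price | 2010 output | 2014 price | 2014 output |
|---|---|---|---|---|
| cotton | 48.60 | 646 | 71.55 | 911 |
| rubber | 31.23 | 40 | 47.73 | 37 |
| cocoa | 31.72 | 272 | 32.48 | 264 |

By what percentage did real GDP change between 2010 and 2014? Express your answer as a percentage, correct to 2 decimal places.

Real GDP 2010 = Nominal GDP 2010 = 48.60·646 + 31.23·40 + 31.72·272 = 41272.64.
Real GDP 2014 (at 2010 prices) = 48.60·911 + 31.23·37 + 31.72·264 = 53804.19.
Real growth = 53804.19/41272.64 − 1 = 0.3036.

30.36%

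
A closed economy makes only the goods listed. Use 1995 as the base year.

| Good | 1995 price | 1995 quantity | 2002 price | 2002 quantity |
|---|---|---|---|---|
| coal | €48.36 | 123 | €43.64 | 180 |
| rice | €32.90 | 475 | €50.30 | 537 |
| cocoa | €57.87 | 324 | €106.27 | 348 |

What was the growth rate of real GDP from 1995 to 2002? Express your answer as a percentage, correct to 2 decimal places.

15.34%

Real GDP 1995 = Nominal GDP 1995 = 48.36·123 + 32.90·475 + 57.87·324 = 40325.66.
Real GDP 2002 (at 1995 prices) = 48.36·180 + 32.90·537 + 57.87·348 = 46510.86.
Real growth = 46510.86/40325.66 − 1 = 0.1534.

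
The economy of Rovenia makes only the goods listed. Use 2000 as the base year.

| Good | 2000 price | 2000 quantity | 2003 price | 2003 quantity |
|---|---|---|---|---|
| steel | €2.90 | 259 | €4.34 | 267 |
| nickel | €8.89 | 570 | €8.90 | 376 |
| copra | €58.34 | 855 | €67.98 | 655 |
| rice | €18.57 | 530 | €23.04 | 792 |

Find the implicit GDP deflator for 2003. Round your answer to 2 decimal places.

117.96

Nominal GDP 2003 = 4.34·267 + 8.90·376 + 67.98·655 + 23.04·792 = 67279.76.
Real GDP 2003 (at 2000 prices) = 2.90·267 + 8.89·376 + 58.34·655 + 18.57·792 = 57037.08.
Deflator = Nominal/Real × 100 = 67279.76/57037.08 × 100 = 117.958.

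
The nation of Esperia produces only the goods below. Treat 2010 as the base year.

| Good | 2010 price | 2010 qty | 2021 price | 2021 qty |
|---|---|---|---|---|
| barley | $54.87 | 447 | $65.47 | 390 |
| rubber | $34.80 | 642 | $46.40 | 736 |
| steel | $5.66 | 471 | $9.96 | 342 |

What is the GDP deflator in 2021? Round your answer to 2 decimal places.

128.89

Nominal GDP 2021 = 65.47·390 + 46.40·736 + 9.96·342 = 63090.02.
Real GDP 2021 (at 2010 prices) = 54.87·390 + 34.80·736 + 5.66·342 = 48947.82.
Deflator = Nominal/Real × 100 = 63090.02/48947.82 × 100 = 128.892.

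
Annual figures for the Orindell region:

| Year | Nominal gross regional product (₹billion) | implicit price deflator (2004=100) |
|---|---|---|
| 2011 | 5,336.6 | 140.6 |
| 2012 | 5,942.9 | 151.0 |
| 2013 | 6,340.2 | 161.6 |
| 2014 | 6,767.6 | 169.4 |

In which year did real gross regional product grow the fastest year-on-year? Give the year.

2012

2012: real = 5942.9/1.510 = 3935.70; growth vs 2011 (3795.59) = 3.69%.
2013: real = 6340.2/1.616 = 3923.39; growth vs 2012 (3935.70) = -0.31%.
2014: real = 6767.6/1.694 = 3995.04; growth vs 2013 (3923.39) = 1.83%.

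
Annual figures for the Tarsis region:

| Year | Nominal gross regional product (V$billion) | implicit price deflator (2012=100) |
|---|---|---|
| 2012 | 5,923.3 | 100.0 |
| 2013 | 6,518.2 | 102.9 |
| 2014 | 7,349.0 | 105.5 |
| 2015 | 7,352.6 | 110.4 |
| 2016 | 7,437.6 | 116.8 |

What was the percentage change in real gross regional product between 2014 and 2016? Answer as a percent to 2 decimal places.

Real gross regional product 2014 = 7349.0/1.055 = 6965.88.
Real gross regional product 2016 = 7437.6/1.168 = 6367.81.
Change = 6367.81/6965.88 − 1 = -0.0859.

-8.59%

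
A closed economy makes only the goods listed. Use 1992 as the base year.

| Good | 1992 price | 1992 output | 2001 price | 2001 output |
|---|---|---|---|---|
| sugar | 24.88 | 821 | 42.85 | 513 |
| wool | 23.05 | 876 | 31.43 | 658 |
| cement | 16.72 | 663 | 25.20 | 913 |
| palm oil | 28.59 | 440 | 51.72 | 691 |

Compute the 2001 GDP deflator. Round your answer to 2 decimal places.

161.09

Nominal GDP 2001 = 42.85·513 + 31.43·658 + 25.20·913 + 51.72·691 = 101409.11.
Real GDP 2001 (at 1992 prices) = 24.88·513 + 23.05·658 + 16.72·913 + 28.59·691 = 62951.39.
Deflator = Nominal/Real × 100 = 101409.11/62951.39 × 100 = 161.091.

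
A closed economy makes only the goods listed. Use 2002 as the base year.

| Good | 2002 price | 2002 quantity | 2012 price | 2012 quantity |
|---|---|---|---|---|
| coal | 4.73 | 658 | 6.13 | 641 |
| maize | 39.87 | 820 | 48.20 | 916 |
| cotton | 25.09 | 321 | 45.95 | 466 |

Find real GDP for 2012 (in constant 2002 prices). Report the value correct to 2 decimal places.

51244.79

Real GDP 2012 = Σ (p_2002 × q_2012) = 4.73·641 + 39.87·916 + 25.09·466 = 51244.79.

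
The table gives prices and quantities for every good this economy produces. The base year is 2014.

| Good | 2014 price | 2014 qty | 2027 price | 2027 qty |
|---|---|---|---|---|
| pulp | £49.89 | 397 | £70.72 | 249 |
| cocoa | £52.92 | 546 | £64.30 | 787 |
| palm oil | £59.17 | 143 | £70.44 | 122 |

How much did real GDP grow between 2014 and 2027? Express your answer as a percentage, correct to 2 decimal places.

7.22%

Real GDP 2014 = Nominal GDP 2014 = 49.89·397 + 52.92·546 + 59.17·143 = 57161.96.
Real GDP 2027 (at 2014 prices) = 49.89·249 + 52.92·787 + 59.17·122 = 61289.39.
Real growth = 61289.39/57161.96 − 1 = 0.0722.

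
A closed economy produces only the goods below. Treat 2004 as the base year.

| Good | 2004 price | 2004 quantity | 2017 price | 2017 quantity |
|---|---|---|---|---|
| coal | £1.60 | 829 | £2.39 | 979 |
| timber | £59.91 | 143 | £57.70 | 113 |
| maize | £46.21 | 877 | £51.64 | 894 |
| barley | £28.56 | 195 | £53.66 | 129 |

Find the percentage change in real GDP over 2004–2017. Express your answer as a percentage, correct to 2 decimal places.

-4.75%

Real GDP 2004 = Nominal GDP 2004 = 1.60·829 + 59.91·143 + 46.21·877 + 28.56·195 = 55988.90.
Real GDP 2017 (at 2004 prices) = 1.60·979 + 59.91·113 + 46.21·894 + 28.56·129 = 53332.21.
Real growth = 53332.21/55988.90 − 1 = -0.0475.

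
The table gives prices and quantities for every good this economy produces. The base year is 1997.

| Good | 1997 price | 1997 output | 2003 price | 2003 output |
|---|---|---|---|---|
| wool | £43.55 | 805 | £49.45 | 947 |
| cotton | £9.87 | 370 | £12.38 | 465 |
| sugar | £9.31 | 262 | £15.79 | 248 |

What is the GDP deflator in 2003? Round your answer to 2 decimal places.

117.37

Nominal GDP 2003 = 49.45·947 + 12.38·465 + 15.79·248 = 56501.77.
Real GDP 2003 (at 1997 prices) = 43.55·947 + 9.87·465 + 9.31·248 = 48140.28.
Deflator = Nominal/Real × 100 = 56501.77/48140.28 × 100 = 117.369.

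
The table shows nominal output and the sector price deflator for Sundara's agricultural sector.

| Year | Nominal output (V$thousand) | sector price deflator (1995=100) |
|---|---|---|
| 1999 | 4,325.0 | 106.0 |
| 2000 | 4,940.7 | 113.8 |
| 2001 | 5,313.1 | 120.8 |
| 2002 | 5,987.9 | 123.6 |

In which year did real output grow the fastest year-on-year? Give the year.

2002

2000: real = 4940.7/1.138 = 4341.56; growth vs 1999 (4080.19) = 6.41%.
2001: real = 5313.1/1.208 = 4398.26; growth vs 2000 (4341.56) = 1.31%.
2002: real = 5987.9/1.236 = 4844.58; growth vs 2001 (4398.26) = 10.15%.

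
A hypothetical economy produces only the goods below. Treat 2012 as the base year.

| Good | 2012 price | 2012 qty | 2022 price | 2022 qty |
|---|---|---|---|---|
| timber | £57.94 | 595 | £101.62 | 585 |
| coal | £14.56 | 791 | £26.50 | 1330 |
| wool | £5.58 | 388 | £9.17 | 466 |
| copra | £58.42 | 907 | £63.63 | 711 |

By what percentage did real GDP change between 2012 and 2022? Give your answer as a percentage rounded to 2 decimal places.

-3.70%

Real GDP 2012 = Nominal GDP 2012 = 57.94·595 + 14.56·791 + 5.58·388 + 58.42·907 = 101143.24.
Real GDP 2022 (at 2012 prices) = 57.94·585 + 14.56·1330 + 5.58·466 + 58.42·711 = 97396.60.
Real growth = 97396.60/101143.24 − 1 = -0.0370.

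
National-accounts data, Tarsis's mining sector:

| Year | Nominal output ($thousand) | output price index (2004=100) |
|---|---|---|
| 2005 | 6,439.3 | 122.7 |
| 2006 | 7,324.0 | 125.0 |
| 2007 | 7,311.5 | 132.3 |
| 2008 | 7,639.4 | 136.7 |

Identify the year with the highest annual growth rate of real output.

2006: real = 7324.0/1.250 = 5859.20; growth vs 2005 (5248.00) = 11.65%.
2007: real = 7311.5/1.323 = 5526.46; growth vs 2006 (5859.20) = -5.68%.
2008: real = 7639.4/1.367 = 5588.44; growth vs 2007 (5526.46) = 1.12%.

2006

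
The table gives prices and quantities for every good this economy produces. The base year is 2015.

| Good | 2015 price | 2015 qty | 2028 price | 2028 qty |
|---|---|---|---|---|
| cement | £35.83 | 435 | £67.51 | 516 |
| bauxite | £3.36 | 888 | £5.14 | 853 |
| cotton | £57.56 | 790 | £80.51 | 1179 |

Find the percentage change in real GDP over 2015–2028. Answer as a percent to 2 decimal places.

39.31%

Real GDP 2015 = Nominal GDP 2015 = 35.83·435 + 3.36·888 + 57.56·790 = 64042.13.
Real GDP 2028 (at 2015 prices) = 35.83·516 + 3.36·853 + 57.56·1179 = 89217.60.
Real growth = 89217.60/64042.13 − 1 = 0.3931.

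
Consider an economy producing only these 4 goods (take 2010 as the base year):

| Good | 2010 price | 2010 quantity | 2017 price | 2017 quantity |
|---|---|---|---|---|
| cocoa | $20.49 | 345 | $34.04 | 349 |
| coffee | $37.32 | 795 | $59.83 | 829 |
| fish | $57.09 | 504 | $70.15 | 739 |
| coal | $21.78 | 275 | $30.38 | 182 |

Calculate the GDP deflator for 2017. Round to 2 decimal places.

141.08

Nominal GDP 2017 = 34.04·349 + 59.83·829 + 70.15·739 + 30.38·182 = 118849.04.
Real GDP 2017 (at 2010 prices) = 20.49·349 + 37.32·829 + 57.09·739 + 21.78·182 = 84242.76.
Deflator = Nominal/Real × 100 = 118849.04/84242.76 × 100 = 141.079.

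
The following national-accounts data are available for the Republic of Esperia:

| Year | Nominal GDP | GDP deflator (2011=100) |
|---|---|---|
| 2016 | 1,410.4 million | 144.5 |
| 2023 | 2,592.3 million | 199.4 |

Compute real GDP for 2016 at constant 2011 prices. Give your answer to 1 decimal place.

976.1 million

Real GDP = Nominal / (GDP deflator/100) = 1410.4 / 1.445 = 976.06.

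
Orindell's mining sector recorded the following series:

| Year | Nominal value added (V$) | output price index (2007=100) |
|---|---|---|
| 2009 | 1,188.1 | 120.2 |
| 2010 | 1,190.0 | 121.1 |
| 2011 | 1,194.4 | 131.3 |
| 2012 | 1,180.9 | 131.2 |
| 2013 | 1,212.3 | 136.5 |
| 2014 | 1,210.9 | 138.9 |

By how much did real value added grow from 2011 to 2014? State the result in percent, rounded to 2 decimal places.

Real value added 2011 = 1194.4/1.313 = 909.67.
Real value added 2014 = 1210.9/1.389 = 871.78.
Change = 871.78/909.67 − 1 = -0.0417.

-4.17%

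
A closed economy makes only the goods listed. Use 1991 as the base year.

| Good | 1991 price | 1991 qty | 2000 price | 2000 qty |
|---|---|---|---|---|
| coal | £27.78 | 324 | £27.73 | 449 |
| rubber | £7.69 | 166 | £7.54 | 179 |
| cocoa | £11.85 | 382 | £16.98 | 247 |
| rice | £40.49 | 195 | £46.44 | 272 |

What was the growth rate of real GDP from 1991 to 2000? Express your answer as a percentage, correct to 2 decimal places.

Real GDP 1991 = Nominal GDP 1991 = 27.78·324 + 7.69·166 + 11.85·382 + 40.49·195 = 22699.51.
Real GDP 2000 (at 1991 prices) = 27.78·449 + 7.69·179 + 11.85·247 + 40.49·272 = 27789.96.
Real growth = 27789.96/22699.51 − 1 = 0.2243.

22.43%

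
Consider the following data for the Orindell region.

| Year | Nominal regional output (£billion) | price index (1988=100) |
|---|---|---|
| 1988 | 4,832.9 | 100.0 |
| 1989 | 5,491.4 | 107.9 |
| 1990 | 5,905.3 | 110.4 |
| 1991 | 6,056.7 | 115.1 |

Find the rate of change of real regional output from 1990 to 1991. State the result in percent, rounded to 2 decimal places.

-1.62%

Real regional output 1990 = 5905.3/1.104 = 5349.00.
Real regional output 1991 = 6056.7/1.151 = 5262.12.
Change = 5262.12/5349.00 − 1 = -0.0162.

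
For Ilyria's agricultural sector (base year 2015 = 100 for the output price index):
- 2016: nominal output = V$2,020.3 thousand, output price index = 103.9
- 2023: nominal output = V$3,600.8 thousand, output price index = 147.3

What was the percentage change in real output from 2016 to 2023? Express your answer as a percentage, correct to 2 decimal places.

25.72%

Real output 2016 = 2020.3 / 1.039 = 1944.47.
Real output 2023 = 3600.8 / 1.473 = 2444.53.
Real growth = 2444.53 / 1944.47 − 1 = 0.2572.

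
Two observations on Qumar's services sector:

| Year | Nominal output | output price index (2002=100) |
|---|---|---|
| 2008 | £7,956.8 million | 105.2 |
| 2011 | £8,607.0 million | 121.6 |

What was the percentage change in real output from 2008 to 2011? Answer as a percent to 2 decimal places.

Real output 2008 = 7956.8 / 1.052 = 7563.50.
Real output 2011 = 8607.0 / 1.216 = 7078.13.
Real growth = 7078.13 / 7563.50 − 1 = -0.0642.

-6.42%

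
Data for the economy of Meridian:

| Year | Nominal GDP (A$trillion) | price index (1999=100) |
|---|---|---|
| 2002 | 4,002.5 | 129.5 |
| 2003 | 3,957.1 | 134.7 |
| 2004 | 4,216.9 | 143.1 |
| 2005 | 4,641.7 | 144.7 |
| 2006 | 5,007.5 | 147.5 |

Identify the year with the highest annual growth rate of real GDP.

2005

2003: real = 3957.1/1.347 = 2937.71; growth vs 2002 (3090.73) = -4.95%.
2004: real = 4216.9/1.431 = 2946.82; growth vs 2003 (2937.71) = 0.31%.
2005: real = 4641.7/1.447 = 3207.81; growth vs 2004 (2946.82) = 8.86%.
2006: real = 5007.5/1.475 = 3394.92; growth vs 2005 (3207.81) = 5.83%.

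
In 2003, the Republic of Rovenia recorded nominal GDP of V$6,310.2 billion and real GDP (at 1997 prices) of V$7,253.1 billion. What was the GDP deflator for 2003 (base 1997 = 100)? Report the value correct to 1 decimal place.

87.0

GDP deflator = (Nominal / Real) × 100 = 6310.2 / 7253.1 × 100 = 87.00.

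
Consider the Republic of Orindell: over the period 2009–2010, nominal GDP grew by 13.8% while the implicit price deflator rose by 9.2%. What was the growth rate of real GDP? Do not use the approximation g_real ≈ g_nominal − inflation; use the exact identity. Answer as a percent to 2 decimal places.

(1 + g_nom) = (1 + g_real)(1 + π), so g_real = 1.1380 / 1.0920 − 1 = 0.04212.

4.21%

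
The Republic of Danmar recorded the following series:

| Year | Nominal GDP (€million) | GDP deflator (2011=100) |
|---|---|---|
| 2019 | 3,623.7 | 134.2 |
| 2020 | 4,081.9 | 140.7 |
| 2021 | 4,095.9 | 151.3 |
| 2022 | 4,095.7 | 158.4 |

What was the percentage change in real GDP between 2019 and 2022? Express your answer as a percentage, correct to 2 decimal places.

Real GDP 2019 = 3623.7/1.342 = 2700.22.
Real GDP 2022 = 4095.7/1.584 = 2585.67.
Change = 2585.67/2700.22 − 1 = -0.0424.

-4.24%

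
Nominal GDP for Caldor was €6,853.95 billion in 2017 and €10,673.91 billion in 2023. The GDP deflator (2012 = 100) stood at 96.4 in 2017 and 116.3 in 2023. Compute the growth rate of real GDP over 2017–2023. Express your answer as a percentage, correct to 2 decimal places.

Real GDP 2017 = 6853.95 / 0.964 = 7109.91.
Real GDP 2023 = 10673.91 / 1.163 = 9177.91.
Real growth = 9177.91 / 7109.91 − 1 = 0.2909.

29.09%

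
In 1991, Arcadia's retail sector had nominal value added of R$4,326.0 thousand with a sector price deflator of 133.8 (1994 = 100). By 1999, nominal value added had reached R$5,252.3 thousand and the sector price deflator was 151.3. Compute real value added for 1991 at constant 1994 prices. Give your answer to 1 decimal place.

R$3,233.2 thousand

Real value added = Nominal / (sector price deflator/100) = 4326.0 / 1.338 = 3233.18.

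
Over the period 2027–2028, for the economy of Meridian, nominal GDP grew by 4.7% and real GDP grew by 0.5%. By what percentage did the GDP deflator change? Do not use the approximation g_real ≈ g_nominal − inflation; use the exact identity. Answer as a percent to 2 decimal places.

(1 + g_nom) = (1 + g_real)(1 + π), so π = 1.0470 / 1.0050 − 1 = 0.04179.

4.18%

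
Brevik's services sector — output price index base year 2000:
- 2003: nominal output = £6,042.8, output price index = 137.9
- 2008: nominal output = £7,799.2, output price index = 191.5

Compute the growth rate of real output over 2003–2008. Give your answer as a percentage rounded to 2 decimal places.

Deflate each year: 2003 → 6042.8/1.379 = 4382.02; 2008 → 7799.2/1.915 = 4072.69.
So real output changed by 4072.69/4382.02 − 1 = -0.0706, i.e. -7.06%.

-7.06%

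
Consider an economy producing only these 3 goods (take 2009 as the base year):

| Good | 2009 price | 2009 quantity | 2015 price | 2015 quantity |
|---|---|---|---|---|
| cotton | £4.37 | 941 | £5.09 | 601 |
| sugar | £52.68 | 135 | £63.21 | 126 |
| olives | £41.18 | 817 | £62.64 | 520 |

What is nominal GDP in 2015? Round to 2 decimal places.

£43596.35

Nominal GDP 2015 = Σ (p_2015 × q_2015) = 5.09·601 + 63.21·126 + 62.64·520 = 43596.35.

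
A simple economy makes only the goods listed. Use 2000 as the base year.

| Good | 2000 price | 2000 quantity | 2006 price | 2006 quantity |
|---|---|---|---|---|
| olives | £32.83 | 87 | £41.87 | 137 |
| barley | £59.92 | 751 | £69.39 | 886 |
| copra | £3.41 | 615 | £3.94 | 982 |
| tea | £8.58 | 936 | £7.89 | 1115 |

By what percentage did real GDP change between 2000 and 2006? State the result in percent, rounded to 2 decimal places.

21.59%

Real GDP 2000 = Nominal GDP 2000 = 32.83·87 + 59.92·751 + 3.41·615 + 8.58·936 = 57984.16.
Real GDP 2006 (at 2000 prices) = 32.83·137 + 59.92·886 + 3.41·982 + 8.58·1115 = 70502.15.
Real growth = 70502.15/57984.16 − 1 = 0.2159.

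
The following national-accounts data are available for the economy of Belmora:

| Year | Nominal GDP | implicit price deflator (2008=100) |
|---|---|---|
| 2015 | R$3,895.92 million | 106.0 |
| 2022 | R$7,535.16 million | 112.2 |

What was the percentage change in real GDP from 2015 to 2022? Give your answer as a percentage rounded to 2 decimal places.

Real GDP 2015 = 3895.92 / 1.060 = 3675.40.
Real GDP 2022 = 7535.16 / 1.122 = 6715.83.
Real growth = 6715.83 / 3675.40 − 1 = 0.8272.

82.72%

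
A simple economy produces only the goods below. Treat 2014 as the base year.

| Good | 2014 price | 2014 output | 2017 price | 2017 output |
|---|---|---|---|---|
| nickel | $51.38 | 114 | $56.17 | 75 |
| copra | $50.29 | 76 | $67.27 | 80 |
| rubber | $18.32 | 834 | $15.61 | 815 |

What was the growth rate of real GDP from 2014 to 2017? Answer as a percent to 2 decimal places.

Real GDP 2014 = Nominal GDP 2014 = 51.38·114 + 50.29·76 + 18.32·834 = 24958.24.
Real GDP 2017 (at 2014 prices) = 51.38·75 + 50.29·80 + 18.32·815 = 22807.50.
Real growth = 22807.50/24958.24 − 1 = -0.0862.

-8.62%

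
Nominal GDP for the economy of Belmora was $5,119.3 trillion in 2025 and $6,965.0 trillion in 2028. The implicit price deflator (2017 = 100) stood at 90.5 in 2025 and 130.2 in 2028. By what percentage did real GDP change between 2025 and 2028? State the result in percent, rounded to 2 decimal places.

-5.43%

Deflate each year: 2025 → 5119.3/0.905 = 5656.69; 2028 → 6965.0/1.302 = 5349.46.
So real GDP changed by 5349.46/5656.69 − 1 = -0.0543, i.e. -5.43%.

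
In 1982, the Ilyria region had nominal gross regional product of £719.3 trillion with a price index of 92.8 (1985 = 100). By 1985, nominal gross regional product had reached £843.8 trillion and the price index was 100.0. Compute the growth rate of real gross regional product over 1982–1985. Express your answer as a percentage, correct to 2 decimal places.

8.86%

Deflate each year: 1982 → 719.3/0.928 = 775.11; 1985 → 843.8/1.000 = 843.80.
So real gross regional product changed by 843.80/775.11 − 1 = 0.0886, i.e. 8.86%.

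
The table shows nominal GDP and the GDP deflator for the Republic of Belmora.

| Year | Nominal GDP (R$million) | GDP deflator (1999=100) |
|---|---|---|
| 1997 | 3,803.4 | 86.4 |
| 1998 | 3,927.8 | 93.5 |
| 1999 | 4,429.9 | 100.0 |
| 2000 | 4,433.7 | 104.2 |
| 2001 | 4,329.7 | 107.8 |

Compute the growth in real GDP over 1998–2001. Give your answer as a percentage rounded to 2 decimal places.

Real GDP 1998 = 3927.8/0.935 = 4200.86.
Real GDP 2001 = 4329.7/1.078 = 4016.42.
Change = 4016.42/4200.86 − 1 = -0.0439.

-4.39%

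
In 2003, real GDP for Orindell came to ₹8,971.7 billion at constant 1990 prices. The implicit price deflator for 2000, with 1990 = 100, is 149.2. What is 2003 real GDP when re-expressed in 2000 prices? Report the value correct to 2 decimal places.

₹13,385.78 billion

Real GDP in 2000 prices = Real GDP in 1990 prices × (P_2000/P_1990) = 8971.7 × 1.492 = 13385.78.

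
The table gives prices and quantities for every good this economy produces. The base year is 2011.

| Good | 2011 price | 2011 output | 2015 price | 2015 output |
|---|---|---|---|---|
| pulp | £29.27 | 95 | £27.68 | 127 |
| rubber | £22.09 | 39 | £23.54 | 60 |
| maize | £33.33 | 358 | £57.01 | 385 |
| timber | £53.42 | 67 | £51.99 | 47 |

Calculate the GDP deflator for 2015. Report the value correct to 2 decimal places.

143.83

Nominal GDP 2015 = 27.68·127 + 23.54·60 + 57.01·385 + 51.99·47 = 29320.14.
Real GDP 2015 (at 2011 prices) = 29.27·127 + 22.09·60 + 33.33·385 + 53.42·47 = 20385.48.
Deflator = Nominal/Real × 100 = 29320.14/20385.48 × 100 = 143.829.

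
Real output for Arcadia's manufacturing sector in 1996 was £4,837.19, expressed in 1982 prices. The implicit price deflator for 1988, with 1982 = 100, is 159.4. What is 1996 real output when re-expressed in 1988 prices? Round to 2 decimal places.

£7,710.48

Real output in 1988 prices = Real output in 1982 prices × (P_1988/P_1982) = 4837.19 × 1.594 = 7710.48.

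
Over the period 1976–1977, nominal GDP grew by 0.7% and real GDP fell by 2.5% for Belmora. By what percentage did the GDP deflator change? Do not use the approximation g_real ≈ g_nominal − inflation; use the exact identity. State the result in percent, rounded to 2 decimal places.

3.28%

(1 + g_nom) = (1 + g_real)(1 + π), so π = 1.0070 / 0.9750 − 1 = 0.03282.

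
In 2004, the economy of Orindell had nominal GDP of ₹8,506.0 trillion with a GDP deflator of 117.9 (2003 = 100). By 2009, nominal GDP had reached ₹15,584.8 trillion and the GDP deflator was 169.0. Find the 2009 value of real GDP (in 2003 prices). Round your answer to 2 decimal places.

Real GDP = Nominal / (GDP deflator/100) = 15584.8 / 1.690 = 9221.78.

₹9,221.78 trillion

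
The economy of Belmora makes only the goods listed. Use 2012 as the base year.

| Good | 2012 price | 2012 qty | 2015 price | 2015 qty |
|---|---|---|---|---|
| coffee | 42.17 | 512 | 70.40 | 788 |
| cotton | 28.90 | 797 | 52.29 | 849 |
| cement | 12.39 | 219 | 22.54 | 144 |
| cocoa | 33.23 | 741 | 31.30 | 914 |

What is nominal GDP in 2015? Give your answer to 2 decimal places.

Nominal GDP 2015 = Σ (p_2015 × q_2015) = 70.40·788 + 52.29·849 + 22.54·144 + 31.30·914 = 131723.37.

131723.37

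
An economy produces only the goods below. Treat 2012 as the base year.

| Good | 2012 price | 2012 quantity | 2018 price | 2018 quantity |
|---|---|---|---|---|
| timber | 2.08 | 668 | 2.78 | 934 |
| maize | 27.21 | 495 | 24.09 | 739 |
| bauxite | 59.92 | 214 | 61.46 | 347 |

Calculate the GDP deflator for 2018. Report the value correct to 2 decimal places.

97.39

Nominal GDP 2018 = 2.78·934 + 24.09·739 + 61.46·347 = 41725.65.
Real GDP 2018 (at 2012 prices) = 2.08·934 + 27.21·739 + 59.92·347 = 42843.15.
Deflator = Nominal/Real × 100 = 41725.65/42843.15 × 100 = 97.392.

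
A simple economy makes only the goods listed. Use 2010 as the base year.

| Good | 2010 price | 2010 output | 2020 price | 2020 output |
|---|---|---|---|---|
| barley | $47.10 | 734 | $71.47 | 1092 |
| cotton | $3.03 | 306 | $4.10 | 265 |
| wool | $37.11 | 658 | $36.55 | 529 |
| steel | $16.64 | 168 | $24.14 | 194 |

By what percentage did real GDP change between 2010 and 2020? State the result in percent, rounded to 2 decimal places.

19.75%

Real GDP 2010 = Nominal GDP 2010 = 47.10·734 + 3.03·306 + 37.11·658 + 16.64·168 = 62712.48.
Real GDP 2020 (at 2010 prices) = 47.10·1092 + 3.03·265 + 37.11·529 + 16.64·194 = 75095.50.
Real growth = 75095.50/62712.48 − 1 = 0.1975.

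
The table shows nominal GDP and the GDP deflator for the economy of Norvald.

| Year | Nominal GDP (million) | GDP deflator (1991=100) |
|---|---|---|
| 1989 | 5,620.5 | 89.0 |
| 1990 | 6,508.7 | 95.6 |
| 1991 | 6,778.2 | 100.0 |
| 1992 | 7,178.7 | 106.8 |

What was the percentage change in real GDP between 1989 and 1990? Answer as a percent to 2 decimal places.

Real GDP 1989 = 5620.5/0.890 = 6315.17.
Real GDP 1990 = 6508.7/0.956 = 6808.26.
Change = 6808.26/6315.17 − 1 = 0.0781.

7.81%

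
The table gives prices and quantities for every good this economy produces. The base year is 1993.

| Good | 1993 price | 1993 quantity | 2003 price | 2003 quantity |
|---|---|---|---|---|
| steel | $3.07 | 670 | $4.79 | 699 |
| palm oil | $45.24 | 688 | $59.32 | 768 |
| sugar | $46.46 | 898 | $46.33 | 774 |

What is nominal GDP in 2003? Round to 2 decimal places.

Nominal GDP 2003 = Σ (p_2003 × q_2003) = 4.79·699 + 59.32·768 + 46.33·774 = 84765.39.

$84765.39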